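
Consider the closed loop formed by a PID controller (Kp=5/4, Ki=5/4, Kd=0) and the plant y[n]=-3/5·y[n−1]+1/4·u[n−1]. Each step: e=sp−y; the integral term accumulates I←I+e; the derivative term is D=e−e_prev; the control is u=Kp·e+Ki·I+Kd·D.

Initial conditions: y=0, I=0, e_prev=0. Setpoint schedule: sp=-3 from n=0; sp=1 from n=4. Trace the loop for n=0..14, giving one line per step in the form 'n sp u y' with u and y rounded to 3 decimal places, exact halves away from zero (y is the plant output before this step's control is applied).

0 -3 -7.500 0.000
1 -3 -6.563 -1.875
2 -3 -11.367 -0.516
3 -3 -9.431 -2.532
4 1 -4.251 -0.838
5 1 -2.649 -0.560
6 1 -1.283 -0.326
7 1 -0.129 -0.125
8 1 0.859 0.043
9 1 1.689 0.189
10 1 2.403 0.309
11 1 3.001 0.415
12 1 3.518 0.501
13 1 3.947 0.579
14 1 4.322 0.639

(exact arithmetic carried between steps; '≈' marks a value shown rounded to 6 d.p. or computed from one; I and e_prev carry over from the previous line; the table rounds u and y to 3 d.p., halves away from zero)
n=0: y=0, sp=-3, e=sp−y=-3; I=-3, D=e−e_prev=-3; u=5/4·(-3)+5/4·(-3)+0·(-3)=-7.5; next y=-3/5·0+1/4·(-7.5)=-1.875
n=1: y=-1.875, sp=-3, e=sp−y=-1.125; I=-4.125, D=e−e_prev=1.875; u=5/4·(-1.125)+5/4·(-4.125)+0·1.875=-6.5625; next y=-3/5·(-1.875)+1/4·(-6.5625)=-0.515625
n=2: y=-0.515625, sp=-3, e=sp−y=-2.484375; I=-6.609375, D=e−e_prev=-1.359375; u=5/4·(-2.484375)+5/4·(-6.609375)+0·(-1.359375)≈-11.367188; next y=-3/5·(-0.515625)+1/4·(-11.367188)≈-2.532422
n=3: y≈-2.532422, sp=-3, e=sp−y≈-0.467578; I≈-7.076953, D=e−e_prev≈2.016797; u=5/4·(-0.467578)+5/4·(-7.076953)+0·2.016797≈-9.430664; next y=-3/5·(-2.532422)+1/4·(-9.430664)≈-0.838213
n=4: y≈-0.838213, sp=1, e=sp−y≈1.838213; I≈-5.238740, D=e−e_prev≈2.305791; u=5/4·1.838213+5/4·(-5.238740)+0·2.305791≈-4.250659; next y=-3/5·(-0.838213)+1/4·(-4.250659)≈-0.559737
n=5: y≈-0.559737, sp=1, e=sp−y≈1.559737; I≈-3.679003, D=e−e_prev≈-0.278476; u=5/4·1.559737+5/4·(-3.679003)+0·(-0.278476)≈-2.649083; next y=-3/5·(-0.559737)+1/4·(-2.649083)≈-0.326428
n=6: y≈-0.326428, sp=1, e=sp−y≈1.326428; I≈-2.352575, D=e−e_prev≈-0.233309; u=5/4·1.326428+5/4·(-2.352575)+0·(-0.233309)≈-1.282683; next y=-3/5·(-0.326428)+1/4·(-1.282683)≈-0.124814
n=7: y≈-0.124814, sp=1, e=sp−y≈1.124814; I≈-1.227761, D=e−e_prev≈-0.201615; u=5/4·1.124814+5/4·(-1.227761)+0·(-0.201615)≈-0.128684; next y=-3/5·(-0.124814)+1/4·(-0.128684)≈0.042717
n=8: y≈0.042717, sp=1, e=sp−y≈0.957283; I≈-0.270478, D=e−e_prev≈-0.167531; u=5/4·0.957283+5/4·(-0.270478)+0·(-0.167531)≈0.858506; next y=-3/5·0.042717+1/4·0.858506≈0.188996
n=9: y≈0.188996, sp=1, e=sp−y≈0.811004; I≈0.540526, D=e−e_prev≈-0.146279; u=5/4·0.811004+5/4·0.540526+0·(-0.146279)≈1.689412; next y=-3/5·0.188996+1/4·1.689412≈0.308955
n=10: y≈0.308955, sp=1, e=sp−y≈0.691045; I≈1.231570, D=e−e_prev≈-0.119959; u=5/4·0.691045+5/4·1.231570+0·(-0.119959)≈2.403269; next y=-3/5·0.308955+1/4·2.403269≈0.415444
n=11: y≈0.415444, sp=1, e=sp−y≈0.584556; I≈1.816126, D=e−e_prev≈-0.106489; u=5/4·0.584556+5/4·1.816126+0·(-0.106489)≈3.000853; next y=-3/5·0.415444+1/4·3.000853≈0.500947
n=12: y≈0.500947, sp=1, e=sp−y≈0.499053; I≈2.315180, D=e−e_prev≈-0.085503; u=5/4·0.499053+5/4·2.315180+0·(-0.085503)≈3.517791; next y=-3/5·0.500947+1/4·3.517791≈0.578880
n=13: y≈0.578880, sp=1, e=sp−y≈0.421120; I≈2.736300, D=e−e_prev≈-0.077933; u=5/4·0.421120+5/4·2.736300+0·(-0.077933)≈3.946775; next y=-3/5·0.578880+1/4·3.946775≈0.639366
n=14: y≈0.639366, sp=1, e=sp−y≈0.360634; I≈3.096934, D=e−e_prev≈-0.060486; u=5/4·0.360634+5/4·3.096934+0·(-0.060486)≈4.321960; next y=-3/5·0.639366+1/4·4.321960≈0.696870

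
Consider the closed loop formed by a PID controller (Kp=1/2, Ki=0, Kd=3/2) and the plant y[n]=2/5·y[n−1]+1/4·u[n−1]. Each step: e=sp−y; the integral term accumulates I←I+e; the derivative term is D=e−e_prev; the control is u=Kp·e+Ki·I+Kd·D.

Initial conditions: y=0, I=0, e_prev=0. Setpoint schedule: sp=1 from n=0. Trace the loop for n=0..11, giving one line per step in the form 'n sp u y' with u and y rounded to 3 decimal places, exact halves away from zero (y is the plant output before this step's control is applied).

0 1 2.000 0.000
1 1 -0.500 0.500
2 1 1.100 0.075
3 1 0.003 0.305
4 1 0.712 0.123
5 1 0.230 0.227
6 1 0.544 0.148
7 1 0.332 0.195
8 1 0.471 0.161
9 1 0.377 0.182
10 1 0.439 0.167
11 1 0.398 0.177

(exact arithmetic carried between steps; '≈' marks a value shown rounded to 6 d.p. or computed from one; I and e_prev carry over from the previous line; the table rounds u and y to 3 d.p., halves away from zero)
n=0: y=0, sp=1, e=sp−y=1; I=1, D=e−e_prev=1; u=1/2·1+0·1+3/2·1=2; next y=2/5·0+1/4·2=0.5
n=1: y=0.5, sp=1, e=sp−y=0.5; I=1.5, D=e−e_prev=-0.5; u=1/2·0.5+0·1.5+3/2·(-0.5)=-0.5; next y=2/5·0.5+1/4·(-0.5)=0.075
n=2: y=0.075, sp=1, e=sp−y=0.925; I=2.425, D=e−e_prev=0.425; u=1/2·0.925+0·2.425+3/2·0.425=1.1; next y=2/5·0.075+1/4·1.1=0.305
n=3: y=0.305, sp=1, e=sp−y=0.695; I=3.12, D=e−e_prev=-0.23; u=1/2·0.695+0·3.12+3/2·(-0.23)=0.0025; next y=2/5·0.305+1/4·0.0025=0.122625
n=4: y=0.122625, sp=1, e=sp−y=0.877375; I=3.997375, D=e−e_prev=0.182375; u=1/2·0.877375+0·3.997375+3/2·0.182375=0.71225; next y=2/5·0.122625+1/4·0.71225≈0.227113
n=5: y≈0.227113, sp=1, e=sp−y≈0.772888; I≈4.770263, D=e−e_prev≈-0.104488; u=1/2·0.772888+0·4.770263+3/2·(-0.104488)≈0.229713; next y=2/5·0.227113+1/4·0.229713≈0.148273
n=6: y≈0.148273, sp=1, e=sp−y≈0.851727; I≈5.621989, D=e−e_prev≈0.078839; u=1/2·0.851727+0·5.621989+3/2·0.078839≈0.544123; next y=2/5·0.148273+1/4·0.544123≈0.195340
n=7: y≈0.195340, sp=1, e=sp−y≈0.804660; I≈6.426650, D=e−e_prev≈-0.047067; u=1/2·0.804660+0·6.426650+3/2·(-0.047067)≈0.331730; next y=2/5·0.195340+1/4·0.331730≈0.161068
n=8: y≈0.161068, sp=1, e=sp−y≈0.838932; I≈7.265581, D=e−e_prev≈0.034271; u=1/2·0.838932+0·7.265581+3/2·0.034271≈0.470873; next y=2/5·0.161068+1/4·0.470873≈0.182146
n=9: y≈0.182146, sp=1, e=sp−y≈0.817854; I≈8.083435, D=e−e_prev≈-0.021077; u=1/2·0.817854+0·8.083435+3/2·(-0.021077)≈0.377311; next y=2/5·0.182146+1/4·0.377311≈0.167186
n=10: y≈0.167186, sp=1, e=sp−y≈0.832814; I≈8.916249, D=e−e_prev≈0.014960; u=1/2·0.832814+0·8.916249+3/2·0.014960≈0.438846; next y=2/5·0.167186+1/4·0.438846≈0.176586
n=11: y≈0.176586, sp=1, e=sp−y≈0.823414; I≈9.739663, D=e−e_prev≈-0.009400; u=1/2·0.823414+0·9.739663+3/2·(-0.009400)≈0.397607; next y=2/5·0.176586+1/4·0.397607≈0.170036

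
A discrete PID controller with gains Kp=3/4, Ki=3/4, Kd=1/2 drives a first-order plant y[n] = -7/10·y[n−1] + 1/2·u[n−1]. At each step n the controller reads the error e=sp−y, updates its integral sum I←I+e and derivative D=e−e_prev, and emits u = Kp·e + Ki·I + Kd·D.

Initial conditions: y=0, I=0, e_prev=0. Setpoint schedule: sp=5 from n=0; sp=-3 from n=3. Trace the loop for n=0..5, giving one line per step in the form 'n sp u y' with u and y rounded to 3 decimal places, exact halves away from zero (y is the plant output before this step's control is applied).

(exact arithmetic carried between steps; '≈' marks a value shown rounded to 6 d.p. or computed from one; I and e_prev carry over from the previous line; the table rounds u and y to 3 d.p., halves away from zero)
n=0: y=0, sp=5, e=sp−y=5; I=5, D=e−e_prev=5; u=3/4·5+3/4·5+1/2·5=10; next y=-7/10·0+1/2·10=5
n=1: y=5, sp=5, e=sp−y=0; I=5, D=e−e_prev=-5; u=3/4·0+3/4·5+1/2·(-5)=1.25; next y=-7/10·5+1/2·1.25=-2.875
n=2: y=-2.875, sp=5, e=sp−y=7.875; I=12.875, D=e−e_prev=7.875; u=3/4·7.875+3/4·12.875+1/2·7.875=19.5; next y=-7/10·(-2.875)+1/2·19.5=11.7625
n=3: y=11.7625, sp=-3, e=sp−y=-14.7625; I=-1.8875, D=e−e_prev=-22.6375; u=3/4·(-14.7625)+3/4·(-1.8875)+1/2·(-22.6375)=-23.80625; next y=-7/10·11.7625+1/2·(-23.80625)=-20.136875
n=4: y=-20.136875, sp=-3, e=sp−y=17.136875; I=15.249375, D=e−e_prev=31.899375; u=3/4·17.136875+3/4·15.249375+1/2·31.899375=40.239375; next y=-7/10·(-20.136875)+1/2·40.239375=34.2155
n=5: y=34.2155, sp=-3, e=sp−y=-37.2155; I=-21.966125, D=e−e_prev=-54.352375; u=3/4·(-37.2155)+3/4·(-21.966125)+1/2·(-54.352375)≈-71.562406; next y=-7/10·34.2155+1/2·(-71.562406)≈-59.732053

0 5 10.000 0.000
1 5 1.250 5.000
2 5 19.500 -2.875
3 -3 -23.806 11.763
4 -3 40.239 -20.137
5 -3 -71.562 34.216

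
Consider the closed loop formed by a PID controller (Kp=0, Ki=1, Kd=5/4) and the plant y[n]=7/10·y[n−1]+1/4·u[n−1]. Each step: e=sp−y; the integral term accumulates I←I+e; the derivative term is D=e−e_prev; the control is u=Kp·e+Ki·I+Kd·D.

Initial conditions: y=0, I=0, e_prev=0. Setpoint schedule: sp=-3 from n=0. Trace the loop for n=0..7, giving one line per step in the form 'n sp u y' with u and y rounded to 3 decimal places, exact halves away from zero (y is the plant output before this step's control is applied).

0 -3 -6.750 0.000
1 -3 -2.203 -1.688
2 -3 -5.525 -1.732
3 -3 -4.910 -2.594
4 -3 -5.382 -3.043
5 -3 -4.927 -3.476
6 -3 -4.567 -3.665
7 -3 -4.043 -3.707

(exact arithmetic carried between steps; '≈' marks a value shown rounded to 6 d.p. or computed from one; I and e_prev carry over from the previous line; the table rounds u and y to 3 d.p., halves away from zero)
n=0: y=0, sp=-3, e=sp−y=-3; I=-3, D=e−e_prev=-3; u=0·(-3)+1·(-3)+5/4·(-3)=-6.75; next y=7/10·0+1/4·(-6.75)=-1.6875
n=1: y=-1.6875, sp=-3, e=sp−y=-1.3125; I=-4.3125, D=e−e_prev=1.6875; u=0·(-1.3125)+1·(-4.3125)+5/4·1.6875=-2.203125; next y=7/10·(-1.6875)+1/4·(-2.203125)≈-1.732031
n=2: y≈-1.732031, sp=-3, e=sp−y≈-1.267969; I≈-5.580469, D=e−e_prev≈0.044531; u=0·(-1.267969)+1·(-5.580469)+5/4·0.044531≈-5.524805; next y=7/10·(-1.732031)+1/4·(-5.524805)≈-2.593623
n=3: y≈-2.593623, sp=-3, e=sp−y≈-0.406377; I≈-5.986846, D=e−e_prev≈0.861592; u=0·(-0.406377)+1·(-5.986846)+5/4·0.861592≈-4.909856; next y=7/10·(-2.593623)+1/4·(-4.909856)≈-3.043000
n=4: y≈-3.043000, sp=-3, e=sp−y≈0.043000; I≈-5.943846, D=e−e_prev≈0.449377; u=0·0.043000+1·(-5.943846)+5/4·0.449377≈-5.382124; next y=7/10·(-3.043000)+1/4·(-5.382124)≈-3.475631
n=5: y≈-3.475631, sp=-3, e=sp−y≈0.475631; I≈-5.468214, D=e−e_prev≈0.432631; u=0·0.475631+1·(-5.468214)+5/4·0.432631≈-4.927426; next y=7/10·(-3.475631)+1/4·(-4.927426)≈-3.664798
n=6: y≈-3.664798, sp=-3, e=sp−y≈0.664798; I≈-4.803416, D=e−e_prev≈0.189167; u=0·0.664798+1·(-4.803416)+5/4·0.189167≈-4.566957; next y=7/10·(-3.664798)+1/4·(-4.566957)≈-3.707098
n=7: y≈-3.707098, sp=-3, e=sp−y≈0.707098; I≈-4.096318, D=e−e_prev≈0.042300; u=0·0.707098+1·(-4.096318)+5/4·0.042300≈-4.043443; next y=7/10·(-3.707098)+1/4·(-4.043443)≈-3.605829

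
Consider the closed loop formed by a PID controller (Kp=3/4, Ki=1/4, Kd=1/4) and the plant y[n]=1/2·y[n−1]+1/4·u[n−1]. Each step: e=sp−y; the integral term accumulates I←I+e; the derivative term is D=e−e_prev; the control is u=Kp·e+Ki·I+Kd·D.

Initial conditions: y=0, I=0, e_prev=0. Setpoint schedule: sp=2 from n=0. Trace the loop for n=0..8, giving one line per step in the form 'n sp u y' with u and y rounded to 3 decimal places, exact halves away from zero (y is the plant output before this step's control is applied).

0 2 2.500 0.000
1 2 1.719 0.625
2 2 2.072 0.742
3 2 2.232 0.889
4 2 2.405 1.003
5 2 2.558 1.103
6 2 2.697 1.191
7 2 2.823 1.270
8 2 2.936 1.340

(exact arithmetic carried between steps; '≈' marks a value shown rounded to 6 d.p. or computed from one; I and e_prev carry over from the previous line; the table rounds u and y to 3 d.p., halves away from zero)
n=0: y=0, sp=2, e=sp−y=2; I=2, D=e−e_prev=2; u=3/4·2+1/4·2+1/4·2=2.5; next y=1/2·0+1/4·2.5=0.625
n=1: y=0.625, sp=2, e=sp−y=1.375; I=3.375, D=e−e_prev=-0.625; u=3/4·1.375+1/4·3.375+1/4·(-0.625)=1.71875; next y=1/2·0.625+1/4·1.71875≈0.742188
n=2: y≈0.742188, sp=2, e=sp−y≈1.257813; I≈4.632813, D=e−e_prev≈-0.117188; u=3/4·1.257813+1/4·4.632813+1/4·(-0.117188)≈2.072266; next y=1/2·0.742188+1/4·2.072266≈0.889160
n=3: y≈0.889160, sp=2, e=sp−y≈1.110840; I≈5.743652, D=e−e_prev≈-0.146973; u=3/4·1.110840+1/4·5.743652+1/4·(-0.146973)≈2.232300; next y=1/2·0.889160+1/4·2.232300≈1.002655
n=4: y≈1.002655, sp=2, e=sp−y≈0.997345; I≈6.740997, D=e−e_prev≈-0.113495; u=3/4·0.997345+1/4·6.740997+1/4·(-0.113495)≈2.404884; next y=1/2·1.002655+1/4·2.404884≈1.102549
n=5: y≈1.102549, sp=2, e=sp−y≈0.897451; I≈7.638449, D=e−e_prev≈-0.099894; u=3/4·0.897451+1/4·7.638449+1/4·(-0.099894)≈2.557727; next y=1/2·1.102549+1/4·2.557727≈1.190706
n=6: y≈1.190706, sp=2, e=sp−y≈0.809294; I≈8.447743, D=e−e_prev≈-0.088158; u=3/4·0.809294+1/4·8.447743+1/4·(-0.088158)≈2.696867; next y=1/2·1.190706+1/4·2.696867≈1.269570
n=7: y≈1.269570, sp=2, e=sp−y≈0.730430; I≈9.178173, D=e−e_prev≈-0.078864; u=3/4·0.730430+1/4·9.178173+1/4·(-0.078864)≈2.822650; next y=1/2·1.269570+1/4·2.822650≈1.340447
n=8: y≈1.340447, sp=2, e=sp−y≈0.659553; I≈9.837725, D=e−e_prev≈-0.070878; u=3/4·0.659553+1/4·9.837725+1/4·(-0.070878)≈2.936376; next y=1/2·1.340447+1/4·2.936376≈1.404318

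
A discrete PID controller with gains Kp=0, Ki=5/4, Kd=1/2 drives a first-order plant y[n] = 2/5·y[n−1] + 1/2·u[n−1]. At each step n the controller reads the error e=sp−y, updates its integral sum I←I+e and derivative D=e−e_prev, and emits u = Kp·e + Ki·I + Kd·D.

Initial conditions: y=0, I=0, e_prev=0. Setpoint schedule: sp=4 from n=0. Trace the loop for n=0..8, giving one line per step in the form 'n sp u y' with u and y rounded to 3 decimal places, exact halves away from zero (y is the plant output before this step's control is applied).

(exact arithmetic carried between steps; '≈' marks a value shown rounded to 6 d.p. or computed from one; I and e_prev carry over from the previous line; the table rounds u and y to 3 d.p., halves away from zero)
n=0: y=0, sp=4, e=sp−y=4; I=4, D=e−e_prev=4; u=0·4+5/4·4+1/2·4=7; next y=2/5·0+1/2·7=3.5
n=1: y=3.5, sp=4, e=sp−y=0.5; I=4.5, D=e−e_prev=-3.5; u=0·0.5+5/4·4.5+1/2·(-3.5)=3.875; next y=2/5·3.5+1/2·3.875=3.3375
n=2: y=3.3375, sp=4, e=sp−y=0.6625; I=5.1625, D=e−e_prev=0.1625; u=0·0.6625+5/4·5.1625+1/2·0.1625=6.534375; next y=2/5·3.3375+1/2·6.534375≈4.602188
n=3: y≈4.602188, sp=4, e=sp−y≈-0.602188; I≈4.560313, D=e−e_prev≈-1.264688; u=0·(-0.602188)+5/4·4.560313+1/2·(-1.264688)≈5.068047; next y=2/5·4.602188+1/2·5.068047≈4.374898
n=4: y≈4.374898, sp=4, e=sp−y≈-0.374898; I≈4.185414, D=e−e_prev≈0.227289; u=0·(-0.374898)+5/4·4.185414+1/2·0.227289≈5.345412; next y=2/5·4.374898+1/2·5.345412≈4.422665
n=5: y≈4.422665, sp=4, e=sp−y≈-0.422665; I≈3.762749, D=e−e_prev≈-0.047767; u=0·(-0.422665)+5/4·3.762749+1/2·(-0.047767)≈4.679552; next y=2/5·4.422665+1/2·4.679552≈4.108842
n=6: y≈4.108842, sp=4, e=sp−y≈-0.108842; I≈3.653906, D=e−e_prev≈0.313823; u=0·(-0.108842)+5/4·3.653906+1/2·0.313823≈4.724294; next y=2/5·4.108842+1/2·4.724294≈4.005684
n=7: y≈4.005684, sp=4, e=sp−y≈-0.005684; I≈3.648222, D=e−e_prev≈0.103158; u=0·(-0.005684)+5/4·3.648222+1/2·0.103158≈4.611857; next y=2/5·4.005684+1/2·4.611857≈3.908202
n=8: y≈3.908202, sp=4, e=sp−y≈0.091798; I≈3.740020, D=e−e_prev≈0.097482; u=0·0.091798+5/4·3.740020+1/2·0.097482≈4.723766; next y=2/5·3.908202+1/2·4.723766≈3.925164

0 4 7.000 0.000
1 4 3.875 3.500
2 4 6.534 3.338
3 4 5.068 4.602
4 4 5.345 4.375
5 4 4.680 4.423
6 4 4.724 4.109
7 4 4.612 4.006
8 4 4.724 3.908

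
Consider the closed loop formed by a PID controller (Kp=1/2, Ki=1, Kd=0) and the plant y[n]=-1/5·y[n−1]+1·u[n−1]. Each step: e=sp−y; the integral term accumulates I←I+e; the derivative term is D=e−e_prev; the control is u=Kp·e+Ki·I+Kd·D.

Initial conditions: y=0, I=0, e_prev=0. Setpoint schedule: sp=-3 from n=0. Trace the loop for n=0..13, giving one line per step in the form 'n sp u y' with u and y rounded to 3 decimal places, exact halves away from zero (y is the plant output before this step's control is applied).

(exact arithmetic carried between steps; '≈' marks a value shown rounded to 6 d.p. or computed from one; I and e_prev carry over from the previous line; the table rounds u and y to 3 d.p., halves away from zero)
n=0: y=0, sp=-3, e=sp−y=-3; I=-3, D=e−e_prev=-3; u=1/2·(-3)+1·(-3)+0·(-3)=-4.5; next y=-1/5·0+1·(-4.5)=-4.5
n=1: y=-4.5, sp=-3, e=sp−y=1.5; I=-1.5, D=e−e_prev=4.5; u=1/2·1.5+1·(-1.5)+0·4.5=-0.75; next y=-1/5·(-4.5)+1·(-0.75)=0.15
n=2: y=0.15, sp=-3, e=sp−y=-3.15; I=-4.65, D=e−e_prev=-4.65; u=1/2·(-3.15)+1·(-4.65)+0·(-4.65)=-6.225; next y=-1/5·0.15+1·(-6.225)=-6.255
n=3: y=-6.255, sp=-3, e=sp−y=3.255; I=-1.395, D=e−e_prev=6.405; u=1/2·3.255+1·(-1.395)+0·6.405=0.2325; next y=-1/5·(-6.255)+1·0.2325=1.4835
n=4: y=1.4835, sp=-3, e=sp−y=-4.4835; I=-5.8785, D=e−e_prev=-7.7385; u=1/2·(-4.4835)+1·(-5.8785)+0·(-7.7385)=-8.12025; next y=-1/5·1.4835+1·(-8.12025)=-8.41695
n=5: y=-8.41695, sp=-3, e=sp−y=5.41695; I=-0.46155, D=e−e_prev=9.90045; u=1/2·5.41695+1·(-0.46155)+0·9.90045=2.246925; next y=-1/5·(-8.41695)+1·2.246925=3.930315
n=6: y=3.930315, sp=-3, e=sp−y=-6.930315; I=-7.391865, D=e−e_prev=-12.347265; u=1/2·(-6.930315)+1·(-7.391865)+0·(-12.347265)≈-10.857023; next y=-1/5·3.930315+1·(-10.857023)≈-11.643086
n=7: y≈-11.643086, sp=-3, e=sp−y≈8.643086; I≈1.251221, D=e−e_prev≈15.573401; u=1/2·8.643086+1·1.251221+0·15.573401≈5.572763; next y=-1/5·(-11.643086)+1·5.572763≈7.901380
n=8: y≈7.901380, sp=-3, e=sp−y≈-10.901380; I≈-9.650160, D=e−e_prev≈-19.544466; u=1/2·(-10.901380)+1·(-9.650160)+0·(-19.544466)≈-15.100850; next y=-1/5·7.901380+1·(-15.100850)≈-16.681126
n=9: y≈-16.681126, sp=-3, e=sp−y≈13.681126; I≈4.030966, D=e−e_prev≈24.582506; u=1/2·13.681126+1·4.030966+0·24.582506≈10.871529; next y=-1/5·(-16.681126)+1·10.871529≈14.207755
n=10: y≈14.207755, sp=-3, e=sp−y≈-17.207755; I≈-13.176788, D=e−e_prev≈-30.888881; u=1/2·(-17.207755)+1·(-13.176788)+0·(-30.888881)≈-21.780666; next y=-1/5·14.207755+1·(-21.780666)≈-24.622216
n=11: y≈-24.622216, sp=-3, e=sp−y≈21.622216; I≈8.445428, D=e−e_prev≈38.829971; u=1/2·21.622216+1·8.445428+0·38.829971≈19.256536; next y=-1/5·(-24.622216)+1·19.256536≈24.180980
n=12: y≈24.180980, sp=-3, e=sp−y≈-27.180980; I≈-18.735551, D=e−e_prev≈-48.803196; u=1/2·(-27.180980)+1·(-18.735551)+0·(-48.803196)≈-32.326041; next y=-1/5·24.180980+1·(-32.326041)≈-37.162237
n=13: y≈-37.162237, sp=-3, e=sp−y≈34.162237; I≈15.426686, D=e−e_prev≈61.343217; u=1/2·34.162237+1·15.426686+0·61.343217≈32.507804; next y=-1/5·(-37.162237)+1·32.507804≈39.940252

0 -3 -4.500 0.000
1 -3 -0.750 -4.500
2 -3 -6.225 0.150
3 -3 0.233 -6.255
4 -3 -8.120 1.484
5 -3 2.247 -8.417
6 -3 -10.857 3.930
7 -3 5.573 -11.643
8 -3 -15.101 7.901
9 -3 10.872 -16.681
10 -3 -21.781 14.208
11 -3 19.257 -24.622
12 -3 -32.326 24.181
13 -3 32.508 -37.162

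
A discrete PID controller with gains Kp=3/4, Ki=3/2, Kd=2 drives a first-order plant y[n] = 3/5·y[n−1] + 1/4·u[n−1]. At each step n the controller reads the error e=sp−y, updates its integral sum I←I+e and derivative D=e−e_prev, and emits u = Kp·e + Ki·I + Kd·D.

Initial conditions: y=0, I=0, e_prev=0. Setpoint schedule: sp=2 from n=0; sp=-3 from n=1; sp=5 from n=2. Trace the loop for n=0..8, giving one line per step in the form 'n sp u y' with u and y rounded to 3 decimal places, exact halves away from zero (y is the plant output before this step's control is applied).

0 2 8.500 0.000
1 -3 -22.781 2.125
2 5 45.599 -4.420
3 5 -25.325 8.748
4 5 37.168 -1.083
5 5 -14.700 8.642
6 5 29.597 1.510
7 5 -8.312 8.306
8 5 23.271 2.905

(exact arithmetic carried between steps; '≈' marks a value shown rounded to 6 d.p. or computed from one; I and e_prev carry over from the previous line; the table rounds u and y to 3 d.p., halves away from zero)
n=0: y=0, sp=2, e=sp−y=2; I=2, D=e−e_prev=2; u=3/4·2+3/2·2+2·2=8.5; next y=3/5·0+1/4·8.5=2.125
n=1: y=2.125, sp=-3, e=sp−y=-5.125; I=-3.125, D=e−e_prev=-7.125; u=3/4·(-5.125)+3/2·(-3.125)+2·(-7.125)=-22.78125; next y=3/5·2.125+1/4·(-22.78125)≈-4.420313
n=2: y≈-4.420313, sp=5, e=sp−y≈9.420313; I≈6.295313, D=e−e_prev≈14.545313; u=3/4·9.420313+3/2·6.295313+2·14.545313≈45.598828; next y=3/5·(-4.420313)+1/4·45.598828≈8.747520
n=3: y≈8.747520, sp=5, e=sp−y≈-3.747520; I≈2.547793, D=e−e_prev≈-13.167832; u=3/4·(-3.747520)+3/2·2.547793+2·(-13.167832)≈-25.324614; next y=3/5·8.747520+1/4·(-25.324614)≈-1.082642
n=4: y≈-1.082642, sp=5, e=sp−y≈6.082642; I≈8.630435, D=e−e_prev≈9.830161; u=3/4·6.082642+3/2·8.630435+2·9.830161≈37.167956; next y=3/5·(-1.082642)+1/4·37.167956≈8.642404
n=5: y≈8.642404, sp=5, e=sp−y≈-3.642404; I≈4.988031, D=e−e_prev≈-9.725046; u=3/4·(-3.642404)+3/2·4.988031+2·(-9.725046)≈-14.699848; next y=3/5·8.642404+1/4·(-14.699848)≈1.510480
n=6: y≈1.510480, sp=5, e=sp−y≈3.489520; I≈8.477551, D=e−e_prev≈7.131924; u=3/4·3.489520+3/2·8.477551+2·7.131924≈29.597313; next y=3/5·1.510480+1/4·29.597313≈8.305616
n=7: y≈8.305616, sp=5, e=sp−y≈-3.305616; I≈5.171934, D=e−e_prev≈-6.795136; u=3/4·(-3.305616)+3/2·5.171934+2·(-6.795136)≈-8.311583; next y=3/5·8.305616+1/4·(-8.311583)≈2.905474
n=8: y≈2.905474, sp=5, e=sp−y≈2.094526; I≈7.266460, D=e−e_prev≈5.400142; u=3/4·2.094526+3/2·7.266460+2·5.400142≈23.270870; next y=3/5·2.905474+1/4·23.270870≈7.561002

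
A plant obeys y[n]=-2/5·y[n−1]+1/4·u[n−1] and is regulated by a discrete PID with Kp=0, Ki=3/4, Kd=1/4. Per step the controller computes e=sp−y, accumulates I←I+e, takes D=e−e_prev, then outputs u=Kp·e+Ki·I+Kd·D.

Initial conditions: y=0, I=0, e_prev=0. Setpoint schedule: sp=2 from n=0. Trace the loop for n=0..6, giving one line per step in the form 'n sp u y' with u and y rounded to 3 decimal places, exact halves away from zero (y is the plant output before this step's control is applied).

(exact arithmetic carried between steps; '≈' marks a value shown rounded to 6 d.p. or computed from one; I and e_prev carry over from the previous line; the table rounds u and y to 3 d.p., halves away from zero)
n=0: y=0, sp=2, e=sp−y=2; I=2, D=e−e_prev=2; u=0·2+3/4·2+1/4·2=2; next y=-2/5·0+1/4·2=0.5
n=1: y=0.5, sp=2, e=sp−y=1.5; I=3.5, D=e−e_prev=-0.5; u=0·1.5+3/4·3.5+1/4·(-0.5)=2.5; next y=-2/5·0.5+1/4·2.5=0.425
n=2: y=0.425, sp=2, e=sp−y=1.575; I=5.075, D=e−e_prev=0.075; u=0·1.575+3/4·5.075+1/4·0.075=3.825; next y=-2/5·0.425+1/4·3.825=0.78625
n=3: y=0.78625, sp=2, e=sp−y=1.21375; I=6.28875, D=e−e_prev=-0.36125; u=0·1.21375+3/4·6.28875+1/4·(-0.36125)=4.62625; next y=-2/5·0.78625+1/4·4.62625≈0.842063
n=4: y≈0.842063, sp=2, e=sp−y≈1.157938; I≈7.446688, D=e−e_prev≈-0.055813; u=0·1.157938+3/4·7.446688+1/4·(-0.055813)≈5.571063; next y=-2/5·0.842063+1/4·5.571063≈1.055941
n=5: y≈1.055941, sp=2, e=sp−y≈0.944059; I≈8.390747, D=e−e_prev≈-0.213878; u=0·0.944059+3/4·8.390747+1/4·(-0.213878)≈6.239591; next y=-2/5·1.055941+1/4·6.239591≈1.137521
n=6: y≈1.137521, sp=2, e=sp−y≈0.862479; I≈9.253225, D=e−e_prev≈-0.081581; u=0·0.862479+3/4·9.253225+1/4·(-0.081581)≈6.919524; next y=-2/5·1.137521+1/4·6.919524≈1.274872

0 2 2.000 0.000
1 2 2.500 0.500
2 2 3.825 0.425
3 2 4.626 0.786
4 2 5.571 0.842
5 2 6.240 1.056
6 2 6.920 1.138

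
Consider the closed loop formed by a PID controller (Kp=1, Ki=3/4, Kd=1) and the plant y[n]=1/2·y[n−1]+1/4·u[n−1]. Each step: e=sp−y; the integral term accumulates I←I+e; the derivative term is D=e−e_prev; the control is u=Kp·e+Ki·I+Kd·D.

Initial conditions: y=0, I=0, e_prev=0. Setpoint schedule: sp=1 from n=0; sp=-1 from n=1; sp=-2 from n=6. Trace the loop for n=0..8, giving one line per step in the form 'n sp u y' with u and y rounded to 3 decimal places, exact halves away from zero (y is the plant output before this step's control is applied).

(exact arithmetic carried between steps; '≈' marks a value shown rounded to 6 d.p. or computed from one; I and e_prev carry over from the previous line; the table rounds u and y to 3 d.p., halves away from zero)
n=0: y=0, sp=1, e=sp−y=1; I=1, D=e−e_prev=1; u=1·1+3/4·1+1·1=2.75; next y=1/2·0+1/4·2.75=0.6875
n=1: y=0.6875, sp=-1, e=sp−y=-1.6875; I=-0.6875, D=e−e_prev=-2.6875; u=1·(-1.6875)+3/4·(-0.6875)+1·(-2.6875)=-4.890625; next y=1/2·0.6875+1/4·(-4.890625)≈-0.878906
n=2: y≈-0.878906, sp=-1, e=sp−y≈-0.121094; I≈-0.808594, D=e−e_prev≈1.566406; u=1·(-0.121094)+3/4·(-0.808594)+1·1.566406≈0.838867; next y=1/2·(-0.878906)+1/4·0.838867≈-0.229736
n=3: y≈-0.229736, sp=-1, e=sp−y≈-0.770264; I≈-1.578857, D=e−e_prev≈-0.649170; u=1·(-0.770264)+3/4·(-1.578857)+1·(-0.649170)≈-2.603577; next y=1/2·(-0.229736)+1/4·(-2.603577)≈-0.765762
n=4: y≈-0.765762, sp=-1, e=sp−y≈-0.234238; I≈-1.813095, D=e−e_prev≈0.536026; u=1·(-0.234238)+3/4·(-1.813095)+1·0.536026≈-1.058033; next y=1/2·(-0.765762)+1/4·(-1.058033)≈-0.647389
n=5: y≈-0.647389, sp=-1, e=sp−y≈-0.352611; I≈-2.165706, D=e−e_prev≈-0.118373; u=1·(-0.352611)+3/4·(-2.165706)+1·(-0.118373)≈-2.095263; next y=1/2·(-0.647389)+1/4·(-2.095263)≈-0.847510
n=6: y≈-0.847510, sp=-2, e=sp−y≈-1.152490; I≈-3.318195, D=e−e_prev≈-0.799879; u=1·(-1.152490)+3/4·(-3.318195)+1·(-0.799879)≈-4.441015; next y=1/2·(-0.847510)+1/4·(-4.441015)≈-1.534009
n=7: y≈-1.534009, sp=-2, e=sp−y≈-0.465991; I≈-3.784186, D=e−e_prev≈0.686499; u=1·(-0.465991)+3/4·(-3.784186)+1·0.686499≈-2.617632; next y=1/2·(-1.534009)+1/4·(-2.617632)≈-1.421413
n=8: y≈-1.421413, sp=-2, e=sp−y≈-0.578587; I≈-4.362774, D=e−e_prev≈-0.112596; u=1·(-0.578587)+3/4·(-4.362774)+1·(-0.112596)≈-3.963264; next y=1/2·(-1.421413)+1/4·(-3.963264)≈-1.701522

0 1 2.750 0.000
1 -1 -4.891 0.688
2 -1 0.839 -0.879
3 -1 -2.604 -0.230
4 -1 -1.058 -0.766
5 -1 -2.095 -0.647
6 -2 -4.441 -0.848
7 -2 -2.618 -1.534
8 -2 -3.963 -1.421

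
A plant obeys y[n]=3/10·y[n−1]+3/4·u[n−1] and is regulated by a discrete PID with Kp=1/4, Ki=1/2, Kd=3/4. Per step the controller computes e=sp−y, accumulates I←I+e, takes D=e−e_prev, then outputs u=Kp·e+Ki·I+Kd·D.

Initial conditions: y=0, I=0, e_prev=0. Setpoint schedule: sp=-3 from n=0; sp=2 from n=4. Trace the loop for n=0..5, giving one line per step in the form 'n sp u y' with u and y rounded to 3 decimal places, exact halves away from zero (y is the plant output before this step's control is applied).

0 -3 -4.500 0.000
1 -3 1.313 -3.375
2 -3 -6.052 -0.028
3 -3 1.751 -4.547
4 2 -0.109 -0.051
5 2 0.608 -0.097

(exact arithmetic carried between steps; '≈' marks a value shown rounded to 6 d.p. or computed from one; I and e_prev carry over from the previous line; the table rounds u and y to 3 d.p., halves away from zero)
n=0: y=0, sp=-3, e=sp−y=-3; I=-3, D=e−e_prev=-3; u=1/4·(-3)+1/2·(-3)+3/4·(-3)=-4.5; next y=3/10·0+3/4·(-4.5)=-3.375
n=1: y=-3.375, sp=-3, e=sp−y=0.375; I=-2.625, D=e−e_prev=3.375; u=1/4·0.375+1/2·(-2.625)+3/4·3.375=1.3125; next y=3/10·(-3.375)+3/4·1.3125=-0.028125
n=2: y=-0.028125, sp=-3, e=sp−y=-2.971875; I=-5.596875, D=e−e_prev=-3.346875; u=1/4·(-2.971875)+1/2·(-5.596875)+3/4·(-3.346875)≈-6.051563; next y=3/10·(-0.028125)+3/4·(-6.051563)≈-4.547109
n=3: y≈-4.547109, sp=-3, e=sp−y≈1.547109; I≈-4.049766, D=e−e_prev≈4.518984; u=1/4·1.547109+1/2·(-4.049766)+3/4·4.518984≈1.751133; next y=3/10·(-4.547109)+3/4·1.751133≈-0.050783
n=4: y≈-0.050783, sp=2, e=sp−y≈2.050783; I≈-1.998982, D=e−e_prev≈0.503674; u=1/4·2.050783+1/2·(-1.998982)+3/4·0.503674≈-0.109040; next y=3/10·(-0.050783)+3/4·(-0.109040)≈-0.097015
n=5: y≈-0.097015, sp=2, e=sp−y≈2.097015; I≈0.098033, D=e−e_prev≈0.046232; u=1/4·2.097015+1/2·0.098033+3/4·0.046232≈0.607944; next y=3/10·(-0.097015)+3/4·0.607944≈0.426853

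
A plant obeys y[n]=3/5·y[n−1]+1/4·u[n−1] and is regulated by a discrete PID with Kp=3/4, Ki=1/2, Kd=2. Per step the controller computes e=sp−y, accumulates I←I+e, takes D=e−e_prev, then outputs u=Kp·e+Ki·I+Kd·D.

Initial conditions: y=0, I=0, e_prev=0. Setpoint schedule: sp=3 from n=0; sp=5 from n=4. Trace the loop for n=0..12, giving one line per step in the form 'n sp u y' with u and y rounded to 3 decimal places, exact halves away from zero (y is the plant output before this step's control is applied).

0 3 9.750 0.000
1 3 -2.672 2.438
2 3 7.824 0.795
3 3 0.317 2.433
4 5 13.282 1.539
5 5 0.434 4.244
6 5 11.386 2.655
7 5 3.580 4.439
8 5 10.292 3.559
9 5 5.515 4.708
10 5 9.600 4.204
11 5 6.654 4.922
12 5 9.122 4.617

(exact arithmetic carried between steps; '≈' marks a value shown rounded to 6 d.p. or computed from one; I and e_prev carry over from the previous line; the table rounds u and y to 3 d.p., halves away from zero)
n=0: y=0, sp=3, e=sp−y=3; I=3, D=e−e_prev=3; u=3/4·3+1/2·3+2·3=9.75; next y=3/5·0+1/4·9.75=2.4375
n=1: y=2.4375, sp=3, e=sp−y=0.5625; I=3.5625, D=e−e_prev=-2.4375; u=3/4·0.5625+1/2·3.5625+2·(-2.4375)=-2.671875; next y=3/5·2.4375+1/4·(-2.671875)≈0.794531
n=2: y≈0.794531, sp=3, e=sp−y≈2.205469; I≈5.767969, D=e−e_prev≈1.642969; u=3/4·2.205469+1/2·5.767969+2·1.642969≈7.824023; next y=3/5·0.794531+1/4·7.824023≈2.432725
n=3: y≈2.432725, sp=3, e=sp−y≈0.567275; I≈6.335244, D=e−e_prev≈-1.638193; u=3/4·0.567275+1/2·6.335244+2·(-1.638193)≈0.316692; next y=3/5·2.432725+1/4·0.316692≈1.538808
n=4: y≈1.538808, sp=5, e=sp−y≈3.461192; I≈9.796436, D=e−e_prev≈2.893917; u=3/4·3.461192+1/2·9.796436+2·2.893917≈13.281946; next y=3/5·1.538808+1/4·13.281946≈4.243771
n=5: y≈4.243771, sp=5, e=sp−y≈0.756229; I≈10.552665, D=e−e_prev≈-2.704963; u=3/4·0.756229+1/2·10.552665+2·(-2.704963)≈0.433577; next y=3/5·4.243771+1/4·0.433577≈2.654657
n=6: y≈2.654657, sp=5, e=sp−y≈2.345343; I≈12.898008, D=e−e_prev≈1.589114; u=3/4·2.345343+1/2·12.898008+2·1.589114≈11.386240; next y=3/5·2.654657+1/4·11.386240≈4.439354
n=7: y≈4.439354, sp=5, e=sp−y≈0.560646; I≈13.458654, D=e−e_prev≈-1.784697; u=3/4·0.560646+1/2·13.458654+2·(-1.784697)≈3.580417; next y=3/5·4.439354+1/4·3.580417≈3.558717
n=8: y≈3.558717, sp=5, e=sp−y≈1.441283; I≈14.899937, D=e−e_prev≈0.880637; u=3/4·1.441283+1/2·14.899937+2·0.880637≈10.292206; next y=3/5·3.558717+1/4·10.292206≈4.708281
n=9: y≈4.708281, sp=5, e=sp−y≈0.291719; I≈15.191656, D=e−e_prev≈-1.149565; u=3/4·0.291719+1/2·15.191656+2·(-1.149565)≈5.515487; next y=3/5·4.708281+1/4·5.515487≈4.203841
n=10: y≈4.203841, sp=5, e=sp−y≈0.796159; I≈15.987815, D=e−e_prev≈0.504441; u=3/4·0.796159+1/2·15.987815+2·0.504441≈9.599908; next y=3/5·4.203841+1/4·9.599908≈4.922282
n=11: y≈4.922282, sp=5, e=sp−y≈0.077718; I≈16.065533, D=e−e_prev≈-0.718441; u=3/4·0.077718+1/2·16.065533+2·(-0.718441)≈6.654174; next y=3/5·4.922282+1/4·6.654174≈4.616912
n=12: y≈4.616912, sp=5, e=sp−y≈0.383088; I≈16.448621, D=e−e_prev≈0.305369; u=3/4·0.383088+1/2·16.448621+2·0.305369≈9.122365; next y=3/5·4.616912+1/4·9.122365≈5.050739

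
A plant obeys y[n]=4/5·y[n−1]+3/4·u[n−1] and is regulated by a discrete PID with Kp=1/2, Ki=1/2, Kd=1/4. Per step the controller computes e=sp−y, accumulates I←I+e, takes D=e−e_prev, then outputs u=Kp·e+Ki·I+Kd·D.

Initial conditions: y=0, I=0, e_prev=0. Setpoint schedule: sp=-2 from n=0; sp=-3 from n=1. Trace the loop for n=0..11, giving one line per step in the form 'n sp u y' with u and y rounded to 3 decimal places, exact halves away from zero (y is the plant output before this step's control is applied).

(exact arithmetic carried between steps; '≈' marks a value shown rounded to 6 d.p. or computed from one; I and e_prev carry over from the previous line; the table rounds u and y to 3 d.p., halves away from zero)
n=0: y=0, sp=-2, e=sp−y=-2; I=-2, D=e−e_prev=-2; u=1/2·(-2)+1/2·(-2)+1/4·(-2)=-2.5; next y=4/5·0+3/4·(-2.5)=-1.875
n=1: y=-1.875, sp=-3, e=sp−y=-1.125; I=-3.125, D=e−e_prev=0.875; u=1/2·(-1.125)+1/2·(-3.125)+1/4·0.875=-1.90625; next y=4/5·(-1.875)+3/4·(-1.90625)≈-2.929688
n=2: y≈-2.929688, sp=-3, e=sp−y≈-0.070313; I≈-3.195313, D=e−e_prev≈1.054688; u=1/2·(-0.070313)+1/2·(-3.195313)+1/4·1.054688≈-1.369141; next y=4/5·(-2.929688)+3/4·(-1.369141)≈-3.370605
n=3: y≈-3.370605, sp=-3, e=sp−y≈0.370605; I≈-2.824707, D=e−e_prev≈0.440918; u=1/2·0.370605+1/2·(-2.824707)+1/4·0.440918≈-1.116821; next y=4/5·(-3.370605)+3/4·(-1.116821)≈-3.534100
n=4: y≈-3.534100, sp=-3, e=sp−y≈0.534100; I≈-2.290607, D=e−e_prev≈0.163495; u=1/2·0.534100+1/2·(-2.290607)+1/4·0.163495≈-0.837379; next y=4/5·(-3.534100)+3/4·(-0.837379)≈-3.455315
n=5: y≈-3.455315, sp=-3, e=sp−y≈0.455315; I≈-1.835292, D=e−e_prev≈-0.078785; u=1/2·0.455315+1/2·(-1.835292)+1/4·(-0.078785)≈-0.709685; next y=4/5·(-3.455315)+3/4·(-0.709685)≈-3.296516
n=6: y≈-3.296516, sp=-3, e=sp−y≈0.296516; I≈-1.538776, D=e−e_prev≈-0.158799; u=1/2·0.296516+1/2·(-1.538776)+1/4·(-0.158799)≈-0.660830; next y=4/5·(-3.296516)+3/4·(-0.660830)≈-3.132835
n=7: y≈-3.132835, sp=-3, e=sp−y≈0.132835; I≈-1.405941, D=e−e_prev≈-0.163680; u=1/2·0.132835+1/2·(-1.405941)+1/4·(-0.163680)≈-0.677473; next y=4/5·(-3.132835)+3/4·(-0.677473)≈-3.014373
n=8: y≈-3.014373, sp=-3, e=sp−y≈0.014373; I≈-1.391568, D=e−e_prev≈-0.118462; u=1/2·0.014373+1/2·(-1.391568)+1/4·(-0.118462)≈-0.718213; next y=4/5·(-3.014373)+3/4·(-0.718213)≈-2.950158
n=9: y≈-2.950158, sp=-3, e=sp−y≈-0.049842; I≈-1.441410, D=e−e_prev≈-0.064215; u=1/2·(-0.049842)+1/2·(-1.441410)+1/4·(-0.064215)≈-0.761680; next y=4/5·(-2.950158)+3/4·(-0.761680)≈-2.931386
n=10: y≈-2.931386, sp=-3, e=sp−y≈-0.068614; I≈-1.510024, D=e−e_prev≈-0.018772; u=1/2·(-0.068614)+1/2·(-1.510024)+1/4·(-0.018772)≈-0.794012; next y=4/5·(-2.931386)+3/4·(-0.794012)≈-2.940618
n=11: y≈-2.940618, sp=-3, e=sp−y≈-0.059382; I≈-1.569406, D=e−e_prev≈0.009232; u=1/2·(-0.059382)+1/2·(-1.569406)+1/4·0.009232≈-0.812086; next y=4/5·(-2.940618)+3/4·(-0.812086)≈-2.961559

0 -2 -2.500 0.000
1 -3 -1.906 -1.875
2 -3 -1.369 -2.930
3 -3 -1.117 -3.371
4 -3 -0.837 -3.534
5 -3 -0.710 -3.455
6 -3 -0.661 -3.297
7 -3 -0.677 -3.133
8 -3 -0.718 -3.014
9 -3 -0.762 -2.950
10 -3 -0.794 -2.931
11 -3 -0.812 -2.941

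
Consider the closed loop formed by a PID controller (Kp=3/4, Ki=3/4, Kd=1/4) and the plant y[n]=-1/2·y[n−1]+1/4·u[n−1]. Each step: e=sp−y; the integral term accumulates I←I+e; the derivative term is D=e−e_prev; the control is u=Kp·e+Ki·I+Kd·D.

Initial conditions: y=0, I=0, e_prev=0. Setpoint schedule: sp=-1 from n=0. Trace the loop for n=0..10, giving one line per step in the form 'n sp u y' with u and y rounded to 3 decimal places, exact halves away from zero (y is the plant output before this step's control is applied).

(exact arithmetic carried between steps; '≈' marks a value shown rounded to 6 d.p. or computed from one; I and e_prev carry over from the previous line; the table rounds u and y to 3 d.p., halves away from zero)
n=0: y=0, sp=-1, e=sp−y=-1; I=-1, D=e−e_prev=-1; u=3/4·(-1)+3/4·(-1)+1/4·(-1)=-1.75; next y=-1/2·0+1/4·(-1.75)=-0.4375
n=1: y=-0.4375, sp=-1, e=sp−y=-0.5625; I=-1.5625, D=e−e_prev=0.4375; u=3/4·(-0.5625)+3/4·(-1.5625)+1/4·0.4375=-1.484375; next y=-1/2·(-0.4375)+1/4·(-1.484375)≈-0.152344
n=2: y≈-0.152344, sp=-1, e=sp−y≈-0.847656; I≈-2.410156, D=e−e_prev≈-0.285156; u=3/4·(-0.847656)+3/4·(-2.410156)+1/4·(-0.285156)≈-2.514648; next y=-1/2·(-0.152344)+1/4·(-2.514648)≈-0.552490
n=3: y≈-0.552490, sp=-1, e=sp−y≈-0.447510; I≈-2.857666, D=e−e_prev≈0.400146; u=3/4·(-0.447510)+3/4·(-2.857666)+1/4·0.400146≈-2.378845; next y=-1/2·(-0.552490)+1/4·(-2.378845)≈-0.318466
n=4: y≈-0.318466, sp=-1, e=sp−y≈-0.681534; I≈-3.539200, D=e−e_prev≈-0.234024; u=3/4·(-0.681534)+3/4·(-3.539200)+1/4·(-0.234024)≈-3.224056; next y=-1/2·(-0.318466)+1/4·(-3.224056)≈-0.646781
n=5: y≈-0.646781, sp=-1, e=sp−y≈-0.353219; I≈-3.892419, D=e−e_prev≈0.328315; u=3/4·(-0.353219)+3/4·(-3.892419)+1/4·0.328315≈-3.102150; next y=-1/2·(-0.646781)+1/4·(-3.102150)≈-0.452147
n=6: y≈-0.452147, sp=-1, e=sp−y≈-0.547853; I≈-4.440272, D=e−e_prev≈-0.194634; u=3/4·(-0.547853)+3/4·(-4.440272)+1/4·(-0.194634)≈-3.789752; next y=-1/2·(-0.452147)+1/4·(-3.789752)≈-0.721365
n=7: y≈-0.721365, sp=-1, e=sp−y≈-0.278635; I≈-4.718907, D=e−e_prev≈0.269218; u=3/4·(-0.278635)+3/4·(-4.718907)+1/4·0.269218≈-3.680853; next y=-1/2·(-0.721365)+1/4·(-3.680853)≈-0.559531
n=8: y≈-0.559531, sp=-1, e=sp−y≈-0.440469; I≈-5.159376, D=e−e_prev≈-0.161834; u=3/4·(-0.440469)+3/4·(-5.159376)+1/4·(-0.161834)≈-4.240343; next y=-1/2·(-0.559531)+1/4·(-4.240343)≈-0.780320
n=9: y≈-0.780320, sp=-1, e=sp−y≈-0.219680; I≈-5.379056, D=e−e_prev≈0.220789; u=3/4·(-0.219680)+3/4·(-5.379056)+1/4·0.220789≈-4.143855; next y=-1/2·(-0.780320)+1/4·(-4.143855)≈-0.645804
n=10: y≈-0.645804, sp=-1, e=sp−y≈-0.354196; I≈-5.733253, D=e−e_prev≈-0.134517; u=3/4·(-0.354196)+3/4·(-5.733253)+1/4·(-0.134517)≈-4.599216; next y=-1/2·(-0.645804)+1/4·(-4.599216)≈-0.826902

0 -1 -1.750 0.000
1 -1 -1.484 -0.438
2 -1 -2.515 -0.152
3 -1 -2.379 -0.552
4 -1 -3.224 -0.318
5 -1 -3.102 -0.647
6 -1 -3.790 -0.452
7 -1 -3.681 -0.721
8 -1 -4.240 -0.560
9 -1 -4.144 -0.780
10 -1 -4.599 -0.646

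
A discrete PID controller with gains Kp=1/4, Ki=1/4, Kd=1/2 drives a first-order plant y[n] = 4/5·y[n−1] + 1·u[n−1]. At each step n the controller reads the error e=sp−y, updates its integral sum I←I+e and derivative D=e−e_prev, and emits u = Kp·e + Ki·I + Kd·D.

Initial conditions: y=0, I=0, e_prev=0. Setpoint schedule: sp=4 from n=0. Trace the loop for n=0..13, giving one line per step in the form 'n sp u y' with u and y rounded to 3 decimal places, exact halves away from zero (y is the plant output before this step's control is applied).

(exact arithmetic carried between steps; '≈' marks a value shown rounded to 6 d.p. or computed from one; I and e_prev carry over from the previous line; the table rounds u and y to 3 d.p., halves away from zero)
n=0: y=0, sp=4, e=sp−y=4; I=4, D=e−e_prev=4; u=1/4·4+1/4·4+1/2·4=4; next y=4/5·0+1·4=4
n=1: y=4, sp=4, e=sp−y=0; I=4, D=e−e_prev=-4; u=1/4·0+1/4·4+1/2·(-4)=-1; next y=4/5·4+1·(-1)=2.2
n=2: y=2.2, sp=4, e=sp−y=1.8; I=5.8, D=e−e_prev=1.8; u=1/4·1.8+1/4·5.8+1/2·1.8=2.8; next y=4/5·2.2+1·2.8=4.56
n=3: y=4.56, sp=4, e=sp−y=-0.56; I=5.24, D=e−e_prev=-2.36; u=1/4·(-0.56)+1/4·5.24+1/2·(-2.36)=-0.01; next y=4/5·4.56+1·(-0.01)=3.638
n=4: y=3.638, sp=4, e=sp−y=0.362; I=5.602, D=e−e_prev=0.922; u=1/4·0.362+1/4·5.602+1/2·0.922=1.952; next y=4/5·3.638+1·1.952=4.8624
n=5: y=4.8624, sp=4, e=sp−y=-0.8624; I=4.7396, D=e−e_prev=-1.2244; u=1/4·(-0.8624)+1/4·4.7396+1/2·(-1.2244)=0.3571; next y=4/5·4.8624+1·0.3571=4.24702
n=6: y=4.24702, sp=4, e=sp−y=-0.24702; I=4.49258, D=e−e_prev=0.61538; u=1/4·(-0.24702)+1/4·4.49258+1/2·0.61538=1.36908; next y=4/5·4.24702+1·1.36908=4.766696
n=7: y=4.766696, sp=4, e=sp−y=-0.766696; I=3.725884, D=e−e_prev=-0.519676; u=1/4·(-0.766696)+1/4·3.725884+1/2·(-0.519676)=0.479959; next y=4/5·4.766696+1·0.479959≈4.293316
n=8: y≈4.293316, sp=4, e=sp−y≈-0.293316; I≈3.432568, D=e−e_prev≈0.473380; u=1/4·(-0.293316)+1/4·3.432568+1/2·0.473380≈1.021503; next y=4/5·4.293316+1·1.021503≈4.456156
n=9: y≈4.456156, sp=4, e=sp−y≈-0.456156; I≈2.976412, D=e−e_prev≈-0.162840; u=1/4·(-0.456156)+1/4·2.976412+1/2·(-0.162840)≈0.548644; next y=4/5·4.456156+1·0.548644≈4.113569
n=10: y≈4.113569, sp=4, e=sp−y≈-0.113569; I≈2.862844, D=e−e_prev≈0.342587; u=1/4·(-0.113569)+1/4·2.862844+1/2·0.342587≈0.858612; next y=4/5·4.113569+1·0.858612≈4.149467
n=11: y≈4.149467, sp=4, e=sp−y≈-0.149467; I≈2.713376, D=e−e_prev≈-0.035898; u=1/4·(-0.149467)+1/4·2.713376+1/2·(-0.035898)≈0.623028; next y=4/5·4.149467+1·0.623028≈3.942602
n=12: y≈3.942602, sp=4, e=sp−y≈0.057398; I≈2.770774, D=e−e_prev≈0.206865; u=1/4·0.057398+1/4·2.770774+1/2·0.206865≈0.810476; next y=4/5·3.942602+1·0.810476≈3.964557
n=13: y≈3.964557, sp=4, e=sp−y≈0.035443; I≈2.806217, D=e−e_prev≈-0.021956; u=1/4·0.035443+1/4·2.806217+1/2·(-0.021956)≈0.699437; next y=4/5·3.964557+1·0.699437≈3.871083

0 4 4.000 0.000
1 4 -1.000 4.000
2 4 2.800 2.200
3 4 -0.010 4.560
4 4 1.952 3.638
5 4 0.357 4.862
6 4 1.369 4.247
7 4 0.480 4.767
8 4 1.022 4.293
9 4 0.549 4.456
10 4 0.859 4.114
11 4 0.623 4.149
12 4 0.810 3.943
13 4 0.699 3.965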